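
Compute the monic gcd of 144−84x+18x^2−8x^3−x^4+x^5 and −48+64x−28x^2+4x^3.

6−5x+x^2

Repeated division with remainder:
  x^5−x^4−8x^3+18x^2−84x+144 = ((1/4)x^2+(3/2)x+9/2)(4x^3−28x^2+64x−48) + (60x^2−300x+360)
  4x^3−28x^2+64x−48 = ((1/15)x−2/15)(60x^2−300x+360) + (0)
Last nonzero remainder: 60x^2−300x+360. Dividing through by 60 gives the monic gcd x^2−5x+6.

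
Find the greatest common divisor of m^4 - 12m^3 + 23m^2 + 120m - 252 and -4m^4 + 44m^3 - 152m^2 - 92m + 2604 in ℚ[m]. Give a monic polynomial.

m^2 - 4m - 21

Apply the Euclidean algorithm:
  m^4 - 12m^3 + 23m^2 + 120m - 252 = (-1/4)(-4m^4 + 44m^3 - 152m^2 - 92m + 2604) + (-m^3 - 15m^2 + 97m + 399)
  -4m^4 + 44m^3 - 152m^2 - 92m + 2604 = (4m - 104)(-m^3 - 15m^2 + 97m + 399) + (-2100m^2 + 8400m + 44100)
  -m^3 - 15m^2 + 97m + 399 = ((1/2100)m + 19/2100)(-2100m^2 + 8400m + 44100) + (0)
Last nonzero remainder: -2100m^2 + 8400m + 44100. Dividing through by -2100 gives the monic gcd m^2 - 4m - 21.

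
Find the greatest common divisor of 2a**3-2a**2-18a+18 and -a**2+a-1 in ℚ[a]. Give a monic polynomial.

1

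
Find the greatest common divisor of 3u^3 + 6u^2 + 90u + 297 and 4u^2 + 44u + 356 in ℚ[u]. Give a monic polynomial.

1

Apply the Euclidean algorithm:
  3u^3 + 6u^2 + 90u + 297 = ((3/4)u - 27/4)(4u^2 + 44u + 356) + (120u + 2700)
  4u^2 + 44u + 356 = ((1/30)u - 23/60)(120u + 2700) + (1391)
  120u + 2700 = ((120/1391)u + 2700/1391)(1391) + (0)
The last nonzero remainder is the constant 1391, so the polynomials are coprime and gcd = 1.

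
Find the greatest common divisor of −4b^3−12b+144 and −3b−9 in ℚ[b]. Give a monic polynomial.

1

Repeated division with remainder:
  −4b^3−12b+144 = ((4/3)b^2−4b+16)(−3b−9) + (288)
  −3b−9 = (−(1/96)b−1/32)(288) + (0)
The last nonzero remainder is the constant 288, so the polynomials are coprime and gcd = 1.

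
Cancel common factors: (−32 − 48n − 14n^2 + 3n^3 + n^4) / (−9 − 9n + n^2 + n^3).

Euclidean algorithm in ℚ[n]:
  n^4 + 3n^3 − 14n^2 − 48n − 32 = (n + 2)(n^3 + n^2 − 9n − 9) + (−7n^2 − 21n − 14)
  n^3 + n^2 − 9n − 9 = (−(1/7)n + 2/7)(−7n^2 − 21n − 14) + (−5n − 5)
  −7n^2 − 21n − 14 = ((7/5)n + 14/5)(−5n − 5) + (0)
Last nonzero remainder: −5n − 5. Dividing through by −5 gives the monic gcd n + 1.
Cancel n + 1 from numerator and denominator to get the reduced form.

(−32 − 16n + 2n^2 + n^3)/(−9 + n^2)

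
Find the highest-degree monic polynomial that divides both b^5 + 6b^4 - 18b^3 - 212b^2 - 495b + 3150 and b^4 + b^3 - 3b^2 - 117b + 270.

b^3 + 4b^2 + 9b - 90

By polynomial division,
  b^5 + 6b^4 - 18b^3 - 212b^2 - 495b + 3150 = (b + 5)(b^4 + b^3 - 3b^2 - 117b + 270) + (-20b^3 - 80b^2 - 180b + 1800)
  b^4 + b^3 - 3b^2 - 117b + 270 = (-(1/20)b + 3/20)(-20b^3 - 80b^2 - 180b + 1800) + (0)
Last nonzero remainder: -20b^3 - 80b^2 - 180b + 1800. Dividing through by -20 gives the monic gcd b^3 + 4b^2 + 9b - 90.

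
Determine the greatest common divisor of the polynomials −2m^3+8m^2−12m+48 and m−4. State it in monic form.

m−4

By polynomial division,
  −2m^3+8m^2−12m+48 = (−2m^2−12)(m−4) + (0)
The last nonzero remainder m−4 is already monic.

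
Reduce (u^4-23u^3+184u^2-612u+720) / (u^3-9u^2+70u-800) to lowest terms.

By polynomial division,
  u^4-23u^3+184u^2-612u+720 = (u-14)(u^3-9u^2+70u-800) + (-12u^2+1168u-10480)
  u^3-9u^2+70u-800 = (-(1/12)u-265/36)(-12u^2+1168u-10480) + ((70150/9)u-701500/9)
  -12u^2+1168u-10480 = (-(54/35075)u+4716/35075)((70150/9)u-701500/9) + (0)
Last nonzero remainder: (70150/9)u-701500/9. Dividing through by 70150/9 gives the monic gcd u-10.
Cancel u-10 from numerator and denominator to get the reduced form.

(u^3-13u^2+54u-72)/(u^2+u+80)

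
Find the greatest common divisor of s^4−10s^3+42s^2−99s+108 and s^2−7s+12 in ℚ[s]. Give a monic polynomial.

s^2−7s+12

Apply the Euclidean algorithm:
  s^4−10s^3+42s^2−99s+108 = (s^2−3s+9)(s^2−7s+12) + (0)
The last nonzero remainder s^2−7s+12 is already monic.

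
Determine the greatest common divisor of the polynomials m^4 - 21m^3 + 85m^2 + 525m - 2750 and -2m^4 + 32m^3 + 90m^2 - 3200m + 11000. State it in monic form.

m^3 - 26m^2 + 215m - 550

Apply the Euclidean algorithm:
  m^4 - 21m^3 + 85m^2 + 525m - 2750 = (-1/2)(-2m^4 + 32m^3 + 90m^2 - 3200m + 11000) + (-5m^3 + 130m^2 - 1075m + 2750)
  -2m^4 + 32m^3 + 90m^2 - 3200m + 11000 = ((2/5)m + 4)(-5m^3 + 130m^2 - 1075m + 2750) + (0)
Last nonzero remainder: -5m^3 + 130m^2 - 1075m + 2750. Dividing through by -5 gives the monic gcd m^3 - 26m^2 + 215m - 550.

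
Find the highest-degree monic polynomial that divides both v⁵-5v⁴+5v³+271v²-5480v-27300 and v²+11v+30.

v²+11v+30

Euclidean algorithm in ℚ[v]:
  v⁵-5v⁴+5v³+271v²-5480v-27300 = (v³-16v²+151v-910)(v²+11v+30) + (0)
The last nonzero remainder v²+11v+30 is already monic.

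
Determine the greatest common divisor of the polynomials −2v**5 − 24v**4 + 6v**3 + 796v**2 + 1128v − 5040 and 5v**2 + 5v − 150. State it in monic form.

Repeated division with remainder:
  −2v**5 − 24v**4 + 6v**3 + 796v**2 + 1128v − 5040 = (−(2/5)v**3 − (22/5)v**2 − (32/5)v + 168/5)(5v**2 + 5v − 150) + (0)
Last nonzero remainder: 5v**2 + 5v − 150. Dividing through by 5 gives the monic gcd v**2 + v − 30.

v**2 + v − 30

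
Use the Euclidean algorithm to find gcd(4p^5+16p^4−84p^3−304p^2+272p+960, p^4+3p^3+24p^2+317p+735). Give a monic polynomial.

By polynomial division,
  4p^5+16p^4−84p^3−304p^2+272p+960 = (4p+4)(p^4+3p^3+24p^2+317p+735) + (−192p^3−1668p^2−3936p−1980)
  p^4+3p^3+24p^2+317p+735 = (−(1/192)p+91/3072)(−192p^3−1668p^2−3936p−1980) + ((13545/256)p^2+(13545/32)p+203175/256)
  −192p^3−1668p^2−3936p−1980 = (−(16384/4515)p−11264/4515)((13545/256)p^2+(13545/32)p+203175/256) + (0)
Last nonzero remainder: (13545/256)p^2+(13545/32)p+203175/256. Dividing through by 13545/256 gives the monic gcd p^2+8p+15.

p^2+8p+15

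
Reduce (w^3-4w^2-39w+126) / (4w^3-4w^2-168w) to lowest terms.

By polynomial division,
  w^3-4w^2-39w+126 = (1/4)(4w^3-4w^2-168w) + (-3w^2+3w+126)
  4w^3-4w^2-168w = (-(4/3)w)(-3w^2+3w+126) + (0)
Last nonzero remainder: -3w^2+3w+126. Dividing through by -3 gives the monic gcd w^2-w-42.
Cancel w^2-w-42 from numerator and denominator to get the reduced form.

(w-3)/(4w)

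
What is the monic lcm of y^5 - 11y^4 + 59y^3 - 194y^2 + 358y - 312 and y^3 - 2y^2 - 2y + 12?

y^6 - 9y^5 + 37y^4 - 76y^3 - 30y^2 + 404y - 624

Repeated division with remainder:
  y^5 - 11y^4 + 59y^3 - 194y^2 + 358y - 312 = (y^2 - 9y + 43)(y^3 - 2y^2 - 2y + 12) + (-138y^2 + 552y - 828)
  y^3 - 2y^2 - 2y + 12 = (-(1/138)y - 1/69)(-138y^2 + 552y - 828) + (0)
Last nonzero remainder: -138y^2 + 552y - 828. Dividing through by -138 gives the monic gcd y^2 - 4y + 6.
Then lcm(f, g) = f·g / gcd(f, g); expanding and making the result monic gives the answer.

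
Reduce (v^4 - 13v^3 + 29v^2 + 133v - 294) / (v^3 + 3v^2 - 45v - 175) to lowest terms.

(v^3 - 6v^2 - 13v + 42)/(v^2 + 10v + 25)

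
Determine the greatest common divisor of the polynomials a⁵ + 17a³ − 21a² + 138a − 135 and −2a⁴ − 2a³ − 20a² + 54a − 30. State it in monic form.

Apply the Euclidean algorithm:
  a⁵ + 17a³ − 21a² + 138a − 135 = (−(1/2)a + 1/2)(−2a⁴ − 2a³ − 20a² + 54a − 30) + (8a³ + 16a² + 96a − 120)
  −2a⁴ − 2a³ − 20a² + 54a − 30 = (−(1/4)a + 1/4)(8a³ + 16a² + 96a − 120) + (0)
Last nonzero remainder: 8a³ + 16a² + 96a − 120. Dividing through by 8 gives the monic gcd a³ + 2a² + 12a − 15.

a³ + 2a² + 12a − 15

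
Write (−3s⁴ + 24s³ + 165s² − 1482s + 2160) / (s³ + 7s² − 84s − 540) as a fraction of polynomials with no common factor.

(−3s³ − 3s² + 138s − 240)/(s² + 16s + 60)

Euclidean algorithm in ℚ[s]:
  −3s⁴ + 24s³ + 165s² − 1482s + 2160 = (−3s + 45)(s³ + 7s² − 84s − 540) + (−402s² + 678s + 26460)
  s³ + 7s² − 84s − 540 = (−(1/402)s − 97/4489)(−402s² + 678s + 26460) + (−(15840/4489)s + 142560/4489)
  −402s² + 678s + 26460 = ((300763/2640)s + 219961/264)(−(15840/4489)s + 142560/4489) + (0)
Last nonzero remainder: −(15840/4489)s + 142560/4489. Dividing through by −15840/4489 gives the monic gcd s − 9.
Cancel s − 9 from numerator and denominator to get the reduced form.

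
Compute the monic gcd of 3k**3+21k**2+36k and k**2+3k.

Euclidean algorithm in ℚ[k]:
  3k**3+21k**2+36k = (3k+12)(k**2+3k) + (0)
The last nonzero remainder k**2+3k is already monic.

k**2+3k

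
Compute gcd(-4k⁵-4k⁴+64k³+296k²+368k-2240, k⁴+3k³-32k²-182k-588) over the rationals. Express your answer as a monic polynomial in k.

k²+4k+14

By polynomial division,
  -4k⁵-4k⁴+64k³+296k²+368k-2240 = (-4k+8)(k⁴+3k³-32k²-182k-588) + (-88k³-176k²-528k+2464)
  k⁴+3k³-32k²-182k-588 = (-(1/88)k-1/88)(-88k³-176k²-528k+2464) + (-40k²-160k-560)
  -88k³-176k²-528k+2464 = ((11/5)k-22/5)(-40k²-160k-560) + (0)
Last nonzero remainder: -40k²-160k-560. Dividing through by -40 gives the monic gcd k²+4k+14.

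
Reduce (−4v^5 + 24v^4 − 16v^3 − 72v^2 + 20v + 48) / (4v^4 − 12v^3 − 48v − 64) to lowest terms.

(−v^3 + 3v^2 + v − 3)/(v^2 + 4)

Apply the Euclidean algorithm:
  −4v^5 + 24v^4 − 16v^3 − 72v^2 + 20v + 48 = (−v + 3)(4v^4 − 12v^3 − 48v − 64) + (20v^3 − 120v^2 + 100v + 240)
  4v^4 − 12v^3 − 48v − 64 = ((1/5)v + 3/5)(20v^3 − 120v^2 + 100v + 240) + (52v^2 − 156v − 208)
  20v^3 − 120v^2 + 100v + 240 = ((5/13)v − 15/13)(52v^2 − 156v − 208) + (0)
Last nonzero remainder: 52v^2 − 156v − 208. Dividing through by 52 gives the monic gcd v^2 − 3v − 4.
Cancel v^2 − 3v − 4 from numerator and denominator to get the reduced form.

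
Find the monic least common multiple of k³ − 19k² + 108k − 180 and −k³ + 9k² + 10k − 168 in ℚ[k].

Repeated division with remainder:
  k³ − 19k² + 108k − 180 = (−1)(−k³ + 9k² + 10k − 168) + (−10k² + 118k − 348)
  −k³ + 9k² + 10k − 168 = ((1/10)k + 7/25)(−10k² + 118k − 348) + ((294/25)k − 1764/25)
  −10k² + 118k − 348 = (−(125/147)k + 725/147)((294/25)k − 1764/25) + (0)
Last nonzero remainder: (294/25)k − 1764/25. Dividing through by 294/25 gives the monic gcd k − 6.
Then lcm(f, g) = f·g / gcd(f, g); expanding and making the result monic gives the answer.

k⁵ − 22k⁴ + 137k³ + 28k² − 2484k + 5040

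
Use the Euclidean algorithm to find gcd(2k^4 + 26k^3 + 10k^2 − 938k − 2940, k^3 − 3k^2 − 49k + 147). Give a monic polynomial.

k + 7

Euclidean algorithm in ℚ[k]:
  2k^4 + 26k^3 + 10k^2 − 938k − 2940 = (2k + 32)(k^3 − 3k^2 − 49k + 147) + (204k^2 + 336k − 7644)
  k^3 − 3k^2 − 49k + 147 = ((1/204)k − 79/3468)(204k^2 + 336k − 7644) + (−(1120/289)k − 7840/289)
  204k^2 + 336k − 7644 = (−(14739/280)k + 11271/40)(−(1120/289)k − 7840/289) + (0)
Last nonzero remainder: −(1120/289)k − 7840/289. Dividing through by −1120/289 gives the monic gcd k + 7.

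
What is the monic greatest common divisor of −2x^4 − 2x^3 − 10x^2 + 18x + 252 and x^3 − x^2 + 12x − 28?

x^2 + x + 14

Apply the Euclidean algorithm:
  −2x^4 − 2x^3 − 10x^2 + 18x + 252 = (−2x − 4)(x^3 − x^2 + 12x − 28) + (10x^2 + 10x + 140)
  x^3 − x^2 + 12x − 28 = ((1/10)x − 1/5)(10x^2 + 10x + 140) + (0)
Last nonzero remainder: 10x^2 + 10x + 140. Dividing through by 10 gives the monic gcd x^2 + x + 14.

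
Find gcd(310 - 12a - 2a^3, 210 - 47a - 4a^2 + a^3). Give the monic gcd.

-5 + a

Apply the Euclidean algorithm:
  -2a^3 - 12a + 310 = (-2)(a^3 - 4a^2 - 47a + 210) + (-8a^2 - 106a + 730)
  a^3 - 4a^2 - 47a + 210 = (-(1/8)a + 69/32)(-8a^2 - 106a + 730) + ((4365/16)a - 21825/16)
  -8a^2 - 106a + 730 = (-(128/4365)a - 2336/4365)((4365/16)a - 21825/16) + (0)
Last nonzero remainder: (4365/16)a - 21825/16. Dividing through by 4365/16 gives the monic gcd a - 5.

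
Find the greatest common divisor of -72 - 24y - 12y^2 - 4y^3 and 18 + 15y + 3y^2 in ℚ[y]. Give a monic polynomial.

3 + y

Apply the Euclidean algorithm:
  -4y^3 - 12y^2 - 24y - 72 = (-(4/3)y + 8/3)(3y^2 + 15y + 18) + (-40y - 120)
  3y^2 + 15y + 18 = (-(3/40)y - 3/20)(-40y - 120) + (0)
Last nonzero remainder: -40y - 120. Dividing through by -40 gives the monic gcd y + 3.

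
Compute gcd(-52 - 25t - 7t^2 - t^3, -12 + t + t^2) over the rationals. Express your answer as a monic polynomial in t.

4 + t

Repeated division with remainder:
  -t^3 - 7t^2 - 25t - 52 = (-t - 6)(t^2 + t - 12) + (-31t - 124)
  t^2 + t - 12 = (-(1/31)t + 3/31)(-31t - 124) + (0)
Last nonzero remainder: -31t - 124. Dividing through by -31 gives the monic gcd t + 4.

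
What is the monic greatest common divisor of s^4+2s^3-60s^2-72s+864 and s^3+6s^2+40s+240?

s+6

Apply the Euclidean algorithm:
  s^4+2s^3-60s^2-72s+864 = (s-4)(s^3+6s^2+40s+240) + (-76s^2-152s+1824)
  s^3+6s^2+40s+240 = (-(1/76)s-1/19)(-76s^2-152s+1824) + (56s+336)
  -76s^2-152s+1824 = (-(19/14)s+38/7)(56s+336) + (0)
Last nonzero remainder: 56s+336. Dividing through by 56 gives the monic gcd s+6.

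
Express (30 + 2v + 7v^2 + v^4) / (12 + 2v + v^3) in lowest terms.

(5 + 2v + v^2)/(2 + v)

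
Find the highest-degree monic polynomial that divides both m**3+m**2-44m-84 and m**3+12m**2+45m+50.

m+2

Repeated division with remainder:
  m**3+m**2-44m-84 = (m**3+12m**2+45m+50) + (-11m**2-89m-134)
  m**3+12m**2+45m+50 = (-(1/11)m-43/121)(-11m**2-89m-134) + ((144/121)m+288/121)
  -11m**2-89m-134 = (-(1331/144)m-8107/144)((144/121)m+288/121) + (0)
Last nonzero remainder: (144/121)m+288/121. Dividing through by 144/121 gives the monic gcd m+2.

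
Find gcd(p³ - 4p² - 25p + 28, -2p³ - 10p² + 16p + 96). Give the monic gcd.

p + 4

By polynomial division,
  p³ - 4p² - 25p + 28 = (-1/2)(-2p³ - 10p² + 16p + 96) + (-9p² - 17p + 76)
  -2p³ - 10p² + 16p + 96 = ((2/9)p + 56/81)(-9p² - 17p + 76) + ((880/81)p + 3520/81)
  -9p² - 17p + 76 = (-(729/880)p + 1539/880)((880/81)p + 3520/81) + (0)
Last nonzero remainder: (880/81)p + 3520/81. Dividing through by 880/81 gives the monic gcd p + 4.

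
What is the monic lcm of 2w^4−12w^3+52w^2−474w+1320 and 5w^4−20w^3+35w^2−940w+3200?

w^6−w^5+28w^4−299w^3+307w^2−4284w+21120

Apply the Euclidean algorithm:
  2w^4−12w^3+52w^2−474w+1320 = (2/5)(5w^4−20w^3+35w^2−940w+3200) + (−4w^3+38w^2−98w+40)
  5w^4−20w^3+35w^2−940w+3200 = (−(5/4)w−55/8)(−4w^3+38w^2−98w+40) + ((695/4)w^2−(6255/4)w+3475)
  −4w^3+38w^2−98w+40 = (−(16/695)w+8/695)((695/4)w^2−(6255/4)w+3475) + (0)
Last nonzero remainder: (695/4)w^2−(6255/4)w+3475. Dividing through by 695/4 gives the monic gcd w^2−9w+20.
Then lcm(f, g) = f·g / gcd(f, g); expanding and making the result monic gives the answer.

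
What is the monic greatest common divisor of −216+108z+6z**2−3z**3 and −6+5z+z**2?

6+z

Euclidean algorithm in ℚ[z]:
  −3z**3+6z**2+108z−216 = (−3z+21)(z**2+5z−6) + (−15z−90)
  z**2+5z−6 = (−(1/15)z+1/15)(−15z−90) + (0)
Last nonzero remainder: −15z−90. Dividing through by −15 gives the monic gcd z+6.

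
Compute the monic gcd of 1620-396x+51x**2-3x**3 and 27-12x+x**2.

-9+x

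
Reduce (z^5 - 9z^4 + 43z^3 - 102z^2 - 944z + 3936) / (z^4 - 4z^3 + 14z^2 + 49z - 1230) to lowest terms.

(z^2 - 16)/(z + 5)

Repeated division with remainder:
  z^5 - 9z^4 + 43z^3 - 102z^2 - 944z + 3936 = (z - 5)(z^4 - 4z^3 + 14z^2 + 49z - 1230) + (9z^3 - 81z^2 + 531z - 2214)
  z^4 - 4z^3 + 14z^2 + 49z - 1230 = ((1/9)z + 5/9)(9z^3 - 81z^2 + 531z - 2214) + (0)
Last nonzero remainder: 9z^3 - 81z^2 + 531z - 2214. Dividing through by 9 gives the monic gcd z^3 - 9z^2 + 59z - 246.
Cancel z^3 - 9z^2 + 59z - 246 from numerator and denominator to get the reduced form.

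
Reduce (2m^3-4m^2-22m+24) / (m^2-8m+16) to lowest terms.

(2m^2+4m-6)/(m-4)

Apply the Euclidean algorithm:
  2m^3-4m^2-22m+24 = (2m+12)(m^2-8m+16) + (42m-168)
  m^2-8m+16 = ((1/42)m-2/21)(42m-168) + (0)
Last nonzero remainder: 42m-168. Dividing through by 42 gives the monic gcd m-4.
Cancel m-4 from numerator and denominator to get the reduced form.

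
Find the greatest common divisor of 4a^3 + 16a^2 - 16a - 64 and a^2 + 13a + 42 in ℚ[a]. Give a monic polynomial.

1

Apply the Euclidean algorithm:
  4a^3 + 16a^2 - 16a - 64 = (4a - 36)(a^2 + 13a + 42) + (284a + 1448)
  a^2 + 13a + 42 = ((1/284)a + 561/20164)(284a + 1448) + (8640/5041)
  284a + 1448 = ((357911/2160)a + 912421/1080)(8640/5041) + (0)
The last nonzero remainder is the constant 8640/5041, so the polynomials are coprime and gcd = 1.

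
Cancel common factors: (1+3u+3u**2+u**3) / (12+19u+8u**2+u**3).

Repeated division with remainder:
  u**3+3u**2+3u+1 = (u**3+8u**2+19u+12) + (-5u**2-16u-11)
  u**3+8u**2+19u+12 = (-(1/5)u-24/25)(-5u**2-16u-11) + ((36/25)u+36/25)
  -5u**2-16u-11 = (-(125/36)u-275/36)((36/25)u+36/25) + (0)
Last nonzero remainder: (36/25)u+36/25. Dividing through by 36/25 gives the monic gcd u+1.
Cancel u+1 from numerator and denominator to get the reduced form.

(1+2u+u**2)/(12+7u+u**2)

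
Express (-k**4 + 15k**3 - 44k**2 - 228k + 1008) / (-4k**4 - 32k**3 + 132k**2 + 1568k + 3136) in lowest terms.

Apply the Euclidean algorithm:
  -k**4 + 15k**3 - 44k**2 - 228k + 1008 = (1/4)(-4k**4 - 32k**3 + 132k**2 + 1568k + 3136) + (23k**3 - 77k**2 - 620k + 224)
  -4k**4 - 32k**3 + 132k**2 + 1568k + 3136 = (-(4/23)k - 1044/529)(23k**3 - 77k**2 - 620k + 224) + (-(67600/529)k**2 + (202800/529)k + 1892800/529)
  23k**3 - 77k**2 - 620k + 224 = (-(12167/67600)k + 529/8450)(-(67600/529)k**2 + (202800/529)k + 1892800/529) + (0)
Last nonzero remainder: -(67600/529)k**2 + (202800/529)k + 1892800/529. Dividing through by -67600/529 gives the monic gcd k**2 - 3k - 28.
Cancel k**2 - 3k - 28 from numerator and denominator to get the reduced form.

(k**2 - 12k + 36)/(4k**2 + 44k + 112)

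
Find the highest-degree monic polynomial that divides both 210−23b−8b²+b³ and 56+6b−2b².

−7+b

Repeated division with remainder:
  b³−8b²−23b+210 = (−(1/2)b+5/2)(−2b²+6b+56) + (−10b+70)
  −2b²+6b+56 = ((1/5)b+4/5)(−10b+70) + (0)
Last nonzero remainder: −10b+70. Dividing through by −10 gives the monic gcd b−7.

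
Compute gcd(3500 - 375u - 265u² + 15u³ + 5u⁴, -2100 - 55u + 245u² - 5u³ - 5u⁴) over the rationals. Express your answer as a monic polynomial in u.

By polynomial division,
  5u⁴ + 15u³ - 265u² - 375u + 3500 = (-1)(-5u⁴ - 5u³ + 245u² - 55u - 2100) + (10u³ - 20u² - 430u + 1400)
  -5u⁴ - 5u³ + 245u² - 55u - 2100 = (-(1/2)u - 3/2)(10u³ - 20u² - 430u + 1400) + (0)
Last nonzero remainder: 10u³ - 20u² - 430u + 1400. Dividing through by 10 gives the monic gcd u³ - 2u² - 43u + 140.

140 - 43u - 2u² + u³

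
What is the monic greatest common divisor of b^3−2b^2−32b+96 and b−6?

1

Euclidean algorithm in ℚ[b]:
  b^3−2b^2−32b+96 = (b^2+4b−8)(b−6) + (48)
  b−6 = ((1/48)b−1/8)(48) + (0)
The last nonzero remainder is the constant 48, so the polynomials are coprime and gcd = 1.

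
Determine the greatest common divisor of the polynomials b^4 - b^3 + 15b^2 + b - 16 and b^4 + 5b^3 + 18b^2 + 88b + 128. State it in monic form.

b^2 - b + 16

By polynomial division,
  b^4 - b^3 + 15b^2 + b - 16 = (b^4 + 5b^3 + 18b^2 + 88b + 128) + (-6b^3 - 3b^2 - 87b - 144)
  b^4 + 5b^3 + 18b^2 + 88b + 128 = (-(1/6)b - 3/4)(-6b^3 - 3b^2 - 87b - 144) + ((5/4)b^2 - (5/4)b + 20)
  -6b^3 - 3b^2 - 87b - 144 = (-(24/5)b - 36/5)((5/4)b^2 - (5/4)b + 20) + (0)
Last nonzero remainder: (5/4)b^2 - (5/4)b + 20. Dividing through by 5/4 gives the monic gcd b^2 - b + 16.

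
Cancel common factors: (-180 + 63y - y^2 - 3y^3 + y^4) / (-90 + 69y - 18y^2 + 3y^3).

(-12 + y + y^2)/(-6 + 3y)

Apply the Euclidean algorithm:
  y^4 - 3y^3 - y^2 + 63y - 180 = ((1/3)y + 1)(3y^3 - 18y^2 + 69y - 90) + (-6y^2 + 24y - 90)
  3y^3 - 18y^2 + 69y - 90 = (-(1/2)y + 1)(-6y^2 + 24y - 90) + (0)
Last nonzero remainder: -6y^2 + 24y - 90. Dividing through by -6 gives the monic gcd y^2 - 4y + 15.
Cancel y^2 - 4y + 15 from numerator and denominator to get the reduced form.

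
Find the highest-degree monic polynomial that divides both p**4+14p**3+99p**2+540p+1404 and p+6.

Repeated division with remainder:
  p**4+14p**3+99p**2+540p+1404 = (p**3+8p**2+51p+234)(p+6) + (0)
The last nonzero remainder p+6 is already monic.

p+6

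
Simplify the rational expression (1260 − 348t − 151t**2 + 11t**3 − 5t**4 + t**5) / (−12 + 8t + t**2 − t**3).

(210 − 23t + 6t**2 − t**3)/(−2 + t)

Repeated division with remainder:
  t**5 − 5t**4 + 11t**3 − 151t**2 − 348t + 1260 = (−t**2 + 4t − 15)(−t**3 + t**2 + 8t − 12) + (−180t**2 − 180t + 1080)
  −t**3 + t**2 + 8t − 12 = ((1/180)t − 1/90)(−180t**2 − 180t + 1080) + (0)
Last nonzero remainder: −180t**2 − 180t + 1080. Dividing through by −180 gives the monic gcd t**2 + t − 6.
Cancel t**2 + t − 6 from numerator and denominator to get the reduced form.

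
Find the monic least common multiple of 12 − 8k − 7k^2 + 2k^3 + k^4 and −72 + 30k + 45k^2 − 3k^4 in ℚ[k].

By polynomial division,
  k^4 + 2k^3 − 7k^2 − 8k + 12 = (−1/3)(−3k^4 + 45k^2 + 30k − 72) + (2k^3 + 8k^2 + 2k − 12)
  −3k^4 + 45k^2 + 30k − 72 = (−(3/2)k + 6)(2k^3 + 8k^2 + 2k − 12) + (0)
Last nonzero remainder: 2k^3 + 8k^2 + 2k − 12. Dividing through by 2 gives the monic gcd k^3 + 4k^2 + k − 6.
Then lcm(f, g) = f·g / gcd(f, g); expanding and making the result monic gives the answer.

−48 + 44k + 20k^2 − 15k^3 − 2k^4 + k^5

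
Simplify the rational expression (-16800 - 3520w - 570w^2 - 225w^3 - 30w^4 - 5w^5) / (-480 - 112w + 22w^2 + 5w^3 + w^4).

By polynomial division,
  -5w^5 - 30w^4 - 225w^3 - 570w^2 - 3520w - 16800 = (-5w - 5)(w^4 + 5w^3 + 22w^2 - 112w - 480) + (-90w^3 - 1020w^2 - 6480w - 19200)
  w^4 + 5w^3 + 22w^2 - 112w - 480 = (-(1/90)w + 19/270)(-90w^3 - 1020w^2 - 6480w - 19200) + ((196/9)w^2 + (392/3)w + 7840/9)
  -90w^3 - 1020w^2 - 6480w - 19200 = (-(405/98)w - 1080/49)((196/9)w^2 + (392/3)w + 7840/9) + (0)
Last nonzero remainder: (196/9)w^2 + (392/3)w + 7840/9. Dividing through by 196/9 gives the monic gcd w^2 + 6w + 40.
Cancel w^2 + 6w + 40 from numerator and denominator to get the reduced form.

(-420 - 25w - 5w^3)/(-12 - w + w^2)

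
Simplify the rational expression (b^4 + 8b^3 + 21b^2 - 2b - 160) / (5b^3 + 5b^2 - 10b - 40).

(b^3 + 10b^2 + 41b + 80)/(5b^2 + 15b + 20)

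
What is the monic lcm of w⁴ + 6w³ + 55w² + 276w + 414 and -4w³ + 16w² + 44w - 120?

w⁶ - w⁵ + 23w⁴ - 49w³ - 968w² - 138w + 4140

Apply the Euclidean algorithm:
  w⁴ + 6w³ + 55w² + 276w + 414 = (-(1/4)w - 5/2)(-4w³ + 16w² + 44w - 120) + (106w² + 356w + 114)
  -4w³ + 16w² + 44w - 120 = (-(2/53)w + 780/2809)(106w² + 356w + 114) + (-(142000/2809)w - 426000/2809)
  106w² + 356w + 114 = (-(148877/71000)w - 53371/71000)(-(142000/2809)w - 426000/2809) + (0)
Last nonzero remainder: -(142000/2809)w - 426000/2809. Dividing through by -142000/2809 gives the monic gcd w + 3.
Then lcm(f, g) = f·g / gcd(f, g); expanding and making the result monic gives the answer.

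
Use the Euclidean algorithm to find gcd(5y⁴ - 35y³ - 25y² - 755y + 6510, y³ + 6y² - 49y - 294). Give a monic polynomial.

By polynomial division,
  5y⁴ - 35y³ - 25y² - 755y + 6510 = (5y - 65)(y³ + 6y² - 49y - 294) + (610y² - 2470y - 12600)
  y³ + 6y² - 49y - 294 = ((1/610)y + 613/37210)(610y² - 2470y - 12600) + ((45942/3721)y - 321594/3721)
  610y² - 2470y - 12600 = ((1134905/22971)y + 1116300/7657)((45942/3721)y - 321594/3721) + (0)
Last nonzero remainder: (45942/3721)y - 321594/3721. Dividing through by 45942/3721 gives the monic gcd y - 7.

y - 7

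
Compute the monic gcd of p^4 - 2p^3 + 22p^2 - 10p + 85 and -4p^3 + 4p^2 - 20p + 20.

By polynomial division,
  p^4 - 2p^3 + 22p^2 - 10p + 85 = (-(1/4)p + 1/4)(-4p^3 + 4p^2 - 20p + 20) + (16p^2 + 80)
  -4p^3 + 4p^2 - 20p + 20 = (-(1/4)p + 1/4)(16p^2 + 80) + (0)
Last nonzero remainder: 16p^2 + 80. Dividing through by 16 gives the monic gcd p^2 + 5.

p^2 + 5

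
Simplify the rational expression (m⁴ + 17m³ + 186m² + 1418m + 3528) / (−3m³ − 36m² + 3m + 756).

(−m³ − 8m² − 114m − 392)/(3m² + 9m − 84)

Repeated division with remainder:
  m⁴ + 17m³ + 186m² + 1418m + 3528 = (−(1/3)m − 5/3)(−3m³ − 36m² + 3m + 756) + (127m² + 1675m + 4788)
  −3m³ − 36m² + 3m + 756 = (−(3/127)m + 453/16129)(127m² + 1675m + 4788) + ((1113840/16129)m + 10024560/16129)
  127m² + 1675m + 4788 = ((2048383/1113840)m + 306451/39780)((1113840/16129)m + 10024560/16129) + (0)
Last nonzero remainder: (1113840/16129)m + 10024560/16129. Dividing through by 1113840/16129 gives the monic gcd m + 9.
Cancel m + 9 from numerator and denominator to get the reduced form.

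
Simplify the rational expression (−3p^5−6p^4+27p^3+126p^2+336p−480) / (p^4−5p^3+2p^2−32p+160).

(−3p^2−9p+12)/(p−4)

Euclidean algorithm in ℚ[p]:
  −3p^5−6p^4+27p^3+126p^2+336p−480 = (−3p−21)(p^4−5p^3+2p^2−32p+160) + (−72p^3+72p^2+144p+2880)
  p^4−5p^3+2p^2−32p+160 = (−(1/72)p+1/18)(−72p^3+72p^2+144p+2880) + (0)
Last nonzero remainder: −72p^3+72p^2+144p+2880. Dividing through by −72 gives the monic gcd p^3−p^2−2p−40.
Cancel p^3−p^2−2p−40 from numerator and denominator to get the reduced form.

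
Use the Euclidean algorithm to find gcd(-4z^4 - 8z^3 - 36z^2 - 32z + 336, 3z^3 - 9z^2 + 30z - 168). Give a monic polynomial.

z^2 + z + 14

By polynomial division,
  -4z^4 - 8z^3 - 36z^2 - 32z + 336 = (-(4/3)z - 20/3)(3z^3 - 9z^2 + 30z - 168) + (-56z^2 - 56z - 784)
  3z^3 - 9z^2 + 30z - 168 = (-(3/56)z + 3/14)(-56z^2 - 56z - 784) + (0)
Last nonzero remainder: -56z^2 - 56z - 784. Dividing through by -56 gives the monic gcd z^2 + z + 14.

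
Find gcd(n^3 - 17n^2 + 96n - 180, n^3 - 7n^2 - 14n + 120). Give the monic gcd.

n^2 - 11n + 30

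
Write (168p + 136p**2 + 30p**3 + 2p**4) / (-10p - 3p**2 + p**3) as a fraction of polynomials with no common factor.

(84 + 26p + 2p**2)/(-5 + p)

By polynomial division,
  2p**4 + 30p**3 + 136p**2 + 168p = (2p + 36)(p**3 - 3p**2 - 10p) + (264p**2 + 528p)
  p**3 - 3p**2 - 10p = ((1/264)p - 5/264)(264p**2 + 528p) + (0)
Last nonzero remainder: 264p**2 + 528p. Dividing through by 264 gives the monic gcd p**2 + 2p.
Cancel p**2 + 2p from numerator and denominator to get the reduced form.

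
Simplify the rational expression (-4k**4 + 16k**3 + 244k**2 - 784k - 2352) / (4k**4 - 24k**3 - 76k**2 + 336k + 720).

(-k**2 + 49)/(k**2 - 2k - 15)

Repeated division with remainder:
  -4k**4 + 16k**3 + 244k**2 - 784k - 2352 = (-1)(4k**4 - 24k**3 - 76k**2 + 336k + 720) + (-8k**3 + 168k**2 - 448k - 1632)
  4k**4 - 24k**3 - 76k**2 + 336k + 720 = (-(1/2)k - 15/2)(-8k**3 + 168k**2 - 448k - 1632) + (960k**2 - 3840k - 11520)
  -8k**3 + 168k**2 - 448k - 1632 = (-(1/120)k + 17/120)(960k**2 - 3840k - 11520) + (0)
Last nonzero remainder: 960k**2 - 3840k - 11520. Dividing through by 960 gives the monic gcd k**2 - 4k - 12.
Cancel k**2 - 4k - 12 from numerator and denominator to get the reduced form.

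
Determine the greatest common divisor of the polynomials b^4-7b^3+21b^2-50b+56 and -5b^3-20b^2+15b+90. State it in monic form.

Repeated division with remainder:
  b^4-7b^3+21b^2-50b+56 = (-(1/5)b+11/5)(-5b^3-20b^2+15b+90) + (68b^2-65b-142)
  -5b^3-20b^2+15b+90 = (-(5/68)b-1685/4624)(68b^2-65b-142) + (-(88445/4624)b+88445/2312)
  68b^2-65b-142 = (-(314432/88445)b-328304/88445)(-(88445/4624)b+88445/2312) + (0)
Last nonzero remainder: -(88445/4624)b+88445/2312. Dividing through by -88445/4624 gives the monic gcd b-2.

b-2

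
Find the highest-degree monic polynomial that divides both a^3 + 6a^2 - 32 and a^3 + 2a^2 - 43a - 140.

a + 4

Euclidean algorithm in ℚ[a]:
  a^3 + 6a^2 - 32 = (a^3 + 2a^2 - 43a - 140) + (4a^2 + 43a + 108)
  a^3 + 2a^2 - 43a - 140 = ((1/4)a - 35/16)(4a^2 + 43a + 108) + ((385/16)a + 385/4)
  4a^2 + 43a + 108 = ((64/385)a + 432/385)((385/16)a + 385/4) + (0)
Last nonzero remainder: (385/16)a + 385/4. Dividing through by 385/16 gives the monic gcd a + 4.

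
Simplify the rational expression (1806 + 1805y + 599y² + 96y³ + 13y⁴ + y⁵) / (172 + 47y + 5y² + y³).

(42 + 41y + 12y² + y³)/(4 + y)

By polynomial division,
  y⁵ + 13y⁴ + 96y³ + 599y² + 1805y + 1806 = (y² + 8y + 9)(y³ + 5y² + 47y + 172) + (6y² + 6y + 258)
  y³ + 5y² + 47y + 172 = ((1/6)y + 2/3)(6y² + 6y + 258) + (0)
Last nonzero remainder: 6y² + 6y + 258. Dividing through by 6 gives the monic gcd y² + y + 43.
Cancel y² + y + 43 from numerator and denominator to get the reduced form.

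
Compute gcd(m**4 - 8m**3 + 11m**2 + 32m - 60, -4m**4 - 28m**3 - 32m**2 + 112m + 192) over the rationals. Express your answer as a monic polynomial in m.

m**2 - 4

Repeated division with remainder:
  m**4 - 8m**3 + 11m**2 + 32m - 60 = (-1/4)(-4m**4 - 28m**3 - 32m**2 + 112m + 192) + (-15m**3 + 3m**2 + 60m - 12)
  -4m**4 - 28m**3 - 32m**2 + 112m + 192 = ((4/15)m + 48/25)(-15m**3 + 3m**2 + 60m - 12) + (-(1344/25)m**2 + 5376/25)
  -15m**3 + 3m**2 + 60m - 12 = ((125/448)m - 25/448)(-(1344/25)m**2 + 5376/25) + (0)
Last nonzero remainder: -(1344/25)m**2 + 5376/25. Dividing through by -1344/25 gives the monic gcd m**2 - 4.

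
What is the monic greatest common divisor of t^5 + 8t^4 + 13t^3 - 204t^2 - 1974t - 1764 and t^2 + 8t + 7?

t^2 + 8t + 7

By polynomial division,
  t^5 + 8t^4 + 13t^3 - 204t^2 - 1974t - 1764 = (t^3 + 6t - 252)(t^2 + 8t + 7) + (0)
The last nonzero remainder t^2 + 8t + 7 is already monic.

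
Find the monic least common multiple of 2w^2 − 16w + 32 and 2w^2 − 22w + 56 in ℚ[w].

w^3 − 15w^2 + 72w − 112

Repeated division with remainder:
  2w^2 − 16w + 32 = (2w^2 − 22w + 56) + (6w − 24)
  2w^2 − 22w + 56 = ((1/3)w − 7/3)(6w − 24) + (0)
Last nonzero remainder: 6w − 24. Dividing through by 6 gives the monic gcd w − 4.
Then lcm(f, g) = f·g / gcd(f, g); expanding and making the result monic gives the answer.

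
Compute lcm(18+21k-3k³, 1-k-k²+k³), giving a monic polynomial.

-6+5k+8k²-6k³-2k⁴+k⁵

Repeated division with remainder:
  -3k³+21k+18 = (-3)(k³-k²-k+1) + (-3k²+18k+21)
  k³-k²-k+1 = (-(1/3)k-5/3)(-3k²+18k+21) + (36k+36)
  -3k²+18k+21 = (-(1/12)k+7/12)(36k+36) + (0)
Last nonzero remainder: 36k+36. Dividing through by 36 gives the monic gcd k+1.
Then lcm(f, g) = f·g / gcd(f, g); expanding and making the result monic gives the answer.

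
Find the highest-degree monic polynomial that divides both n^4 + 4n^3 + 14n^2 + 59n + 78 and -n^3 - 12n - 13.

By polynomial division,
  n^4 + 4n^3 + 14n^2 + 59n + 78 = (-n - 4)(-n^3 - 12n - 13) + (2n^2 - 2n + 26)
  -n^3 - 12n - 13 = (-(1/2)n - 1/2)(2n^2 - 2n + 26) + (0)
Last nonzero remainder: 2n^2 - 2n + 26. Dividing through by 2 gives the monic gcd n^2 - n + 13.

n^2 - n + 13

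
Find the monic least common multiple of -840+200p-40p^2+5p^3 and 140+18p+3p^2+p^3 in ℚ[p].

-840+32p-3p^3+p^4

By polynomial division,
  5p^3-40p^2+200p-840 = (5)(p^3+3p^2+18p+140) + (-55p^2+110p-1540)
  p^3+3p^2+18p+140 = (-(1/55)p-1/11)(-55p^2+110p-1540) + (0)
Last nonzero remainder: -55p^2+110p-1540. Dividing through by -55 gives the monic gcd p^2-2p+28.
Then lcm(f, g) = f·g / gcd(f, g); expanding and making the result monic gives the answer.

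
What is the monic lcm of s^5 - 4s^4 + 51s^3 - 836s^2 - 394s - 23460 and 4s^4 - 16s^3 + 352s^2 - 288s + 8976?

Euclidean algorithm in ℚ[s]:
  s^5 - 4s^4 + 51s^3 - 836s^2 - 394s - 23460 = ((1/4)s)(4s^4 - 16s^3 + 352s^2 - 288s + 8976) + (-37s^3 - 764s^2 - 2638s - 23460)
  4s^4 - 16s^3 + 352s^2 - 288s + 8976 = (-(4/37)s + 3648/1369)(-37s^3 - 764s^2 - 2638s - 23460) + ((2878536/1369)s^2 + (5757072/1369)s + 97870224/1369)
  -37s^3 - 764s^2 - 2638s - 23460 = (-(50653/2878536)s - 157435/479756)((2878536/1369)s^2 + (5757072/1369)s + 97870224/1369) + (0)
Last nonzero remainder: (2878536/1369)s^2 + (5757072/1369)s + 97870224/1369. Dividing through by 2878536/1369 gives the monic gcd s^2 + 2s + 34.
Then lcm(f, g) = f·g / gcd(f, g); expanding and making the result monic gives the answer.

s^7 - 10s^6 + 141s^5 - 1406s^4 + 7988s^3 - 76272s^2 + 114756s - 1548360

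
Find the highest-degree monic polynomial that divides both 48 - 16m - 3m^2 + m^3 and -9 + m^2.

Apply the Euclidean algorithm:
  m^3 - 3m^2 - 16m + 48 = (m - 3)(m^2 - 9) + (-7m + 21)
  m^2 - 9 = (-(1/7)m - 3/7)(-7m + 21) + (0)
Last nonzero remainder: -7m + 21. Dividing through by -7 gives the monic gcd m - 3.

-3 + m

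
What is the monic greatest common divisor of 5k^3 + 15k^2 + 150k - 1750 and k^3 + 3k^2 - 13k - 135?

Euclidean algorithm in ℚ[k]:
  5k^3 + 15k^2 + 150k - 1750 = (5)(k^3 + 3k^2 - 13k - 135) + (215k - 1075)
  k^3 + 3k^2 - 13k - 135 = ((1/215)k^2 + (8/215)k + 27/215)(215k - 1075) + (0)
Last nonzero remainder: 215k - 1075. Dividing through by 215 gives the monic gcd k - 5.

k - 5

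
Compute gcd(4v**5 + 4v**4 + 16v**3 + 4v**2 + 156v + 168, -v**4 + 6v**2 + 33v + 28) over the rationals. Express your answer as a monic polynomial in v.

v**3 + 4v**2 + 10v + 7

Euclidean algorithm in ℚ[v]:
  4v**5 + 4v**4 + 16v**3 + 4v**2 + 156v + 168 = (-4v - 4)(-v**4 + 6v**2 + 33v + 28) + (40v**3 + 160v**2 + 400v + 280)
  -v**4 + 6v**2 + 33v + 28 = (-(1/40)v + 1/10)(40v**3 + 160v**2 + 400v + 280) + (0)
Last nonzero remainder: 40v**3 + 160v**2 + 400v + 280. Dividing through by 40 gives the monic gcd v**3 + 4v**2 + 10v + 7.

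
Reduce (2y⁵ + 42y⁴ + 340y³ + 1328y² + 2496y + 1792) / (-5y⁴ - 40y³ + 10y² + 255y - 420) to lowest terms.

(-2y³ - 20y² - 64y - 64)/(5y² - 15y + 15)

Apply the Euclidean algorithm:
  2y⁵ + 42y⁴ + 340y³ + 1328y² + 2496y + 1792 = (-(2/5)y - 26/5)(-5y⁴ - 40y³ + 10y² + 255y - 420) + (136y³ + 1482y² + 3654y - 392)
  -5y⁴ - 40y³ + 10y² + 255y - 420 = (-(5/136)y + 985/9248)(136y³ + 1482y² + 3654y - 392) + (-(62465/4624)y² - (687115/4624)y - 437255/1156)
  136y³ + 1482y² + 3654y - 392 = (-(628864/62465)y + 64736/62465)(-(62465/4624)y² - (687115/4624)y - 437255/1156) + (0)
Last nonzero remainder: -(62465/4624)y² - (687115/4624)y - 437255/1156. Dividing through by -62465/4624 gives the monic gcd y² + 11y + 28.
Cancel y² + 11y + 28 from numerator and denominator to get the reduced form.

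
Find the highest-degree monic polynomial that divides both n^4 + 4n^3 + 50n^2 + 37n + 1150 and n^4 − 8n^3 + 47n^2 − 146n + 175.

n^2 − 3n + 25

By polynomial division,
  n^4 + 4n^3 + 50n^2 + 37n + 1150 = (n^4 − 8n^3 + 47n^2 − 146n + 175) + (12n^3 + 3n^2 + 183n + 975)
  n^4 − 8n^3 + 47n^2 − 146n + 175 = ((1/12)n − 11/16)(12n^3 + 3n^2 + 183n + 975) + ((541/16)n^2 − (1623/16)n + 13525/16)
  12n^3 + 3n^2 + 183n + 975 = ((192/541)n + 624/541)((541/16)n^2 − (1623/16)n + 13525/16) + (0)
Last nonzero remainder: (541/16)n^2 − (1623/16)n + 13525/16. Dividing through by 541/16 gives the monic gcd n^2 − 3n + 25.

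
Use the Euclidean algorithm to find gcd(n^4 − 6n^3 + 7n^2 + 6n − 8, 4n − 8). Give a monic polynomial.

n − 2

Euclidean algorithm in ℚ[n]:
  n^4 − 6n^3 + 7n^2 + 6n − 8 = ((1/4)n^3 − n^2 − (1/4)n + 1)(4n − 8) + (0)
Last nonzero remainder: 4n − 8. Dividing through by 4 gives the monic gcd n − 2.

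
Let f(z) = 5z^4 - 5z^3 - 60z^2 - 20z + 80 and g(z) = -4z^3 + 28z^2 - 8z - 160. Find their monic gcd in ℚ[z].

z^2 - 2z - 8

By polynomial division,
  5z^4 - 5z^3 - 60z^2 - 20z + 80 = (-(5/4)z - 15/2)(-4z^3 + 28z^2 - 8z - 160) + (140z^2 - 280z - 1120)
  -4z^3 + 28z^2 - 8z - 160 = (-(1/35)z + 1/7)(140z^2 - 280z - 1120) + (0)
Last nonzero remainder: 140z^2 - 280z - 1120. Dividing through by 140 gives the monic gcd z^2 - 2z - 8.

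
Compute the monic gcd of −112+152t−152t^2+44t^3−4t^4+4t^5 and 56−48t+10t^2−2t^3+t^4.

By polynomial division,
  4t^5−4t^4+44t^3−152t^2+152t−112 = (4t+4)(t^4−2t^3+10t^2−48t+56) + (12t^3+120t−336)
  t^4−2t^3+10t^2−48t+56 = ((1/12)t−1/6)(12t^3+120t−336) + (0)
Last nonzero remainder: 12t^3+120t−336. Dividing through by 12 gives the monic gcd t^3+10t−28.

−28+10t+t^3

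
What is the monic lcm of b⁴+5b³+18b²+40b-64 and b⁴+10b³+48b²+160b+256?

Euclidean algorithm in ℚ[b]:
  b⁴+5b³+18b²+40b-64 = (b⁴+10b³+48b²+160b+256) + (-5b³-30b²-120b-320)
  b⁴+10b³+48b²+160b+256 = (-(1/5)b-4/5)(-5b³-30b²-120b-320) + (0)
Last nonzero remainder: -5b³-30b²-120b-320. Dividing through by -5 gives the monic gcd b³+6b²+24b+64.
Then lcm(f, g) = f·g / gcd(f, g); expanding and making the result monic gives the answer.

b⁵+9b⁴+38b³+112b²+96b-256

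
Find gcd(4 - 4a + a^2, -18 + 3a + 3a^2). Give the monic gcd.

Apply the Euclidean algorithm:
  a^2 - 4a + 4 = (1/3)(3a^2 + 3a - 18) + (-5a + 10)
  3a^2 + 3a - 18 = (-(3/5)a - 9/5)(-5a + 10) + (0)
Last nonzero remainder: -5a + 10. Dividing through by -5 gives the monic gcd a - 2.

-2 + a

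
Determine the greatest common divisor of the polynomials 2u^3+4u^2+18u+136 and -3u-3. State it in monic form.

Euclidean algorithm in ℚ[u]:
  2u^3+4u^2+18u+136 = (-(2/3)u^2-(2/3)u-16/3)(-3u-3) + (120)
  -3u-3 = (-(1/40)u-1/40)(120) + (0)
The last nonzero remainder is the constant 120, so the polynomials are coprime and gcd = 1.

1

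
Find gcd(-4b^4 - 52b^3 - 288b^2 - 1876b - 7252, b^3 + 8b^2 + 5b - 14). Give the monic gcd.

Euclidean algorithm in ℚ[b]:
  -4b^4 - 52b^3 - 288b^2 - 1876b - 7252 = (-4b - 20)(b^3 + 8b^2 + 5b - 14) + (-108b^2 - 1832b - 7532)
  b^3 + 8b^2 + 5b - 14 = (-(1/108)b + 121/1458)(-108b^2 - 1832b - 7532) + ((63640/729)b + 445480/729)
  -108b^2 - 1832b - 7532 = (-(19683/15910)b - 196101/15910)((63640/729)b + 445480/729) + (0)
Last nonzero remainder: (63640/729)b + 445480/729. Dividing through by 63640/729 gives the monic gcd b + 7.

b + 7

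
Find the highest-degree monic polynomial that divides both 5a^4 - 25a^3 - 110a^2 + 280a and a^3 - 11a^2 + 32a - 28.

By polynomial division,
  5a^4 - 25a^3 - 110a^2 + 280a = (5a + 30)(a^3 - 11a^2 + 32a - 28) + (60a^2 - 540a + 840)
  a^3 - 11a^2 + 32a - 28 = ((1/60)a - 1/30)(60a^2 - 540a + 840) + (0)
Last nonzero remainder: 60a^2 - 540a + 840. Dividing through by 60 gives the monic gcd a^2 - 9a + 14.

a^2 - 9a + 14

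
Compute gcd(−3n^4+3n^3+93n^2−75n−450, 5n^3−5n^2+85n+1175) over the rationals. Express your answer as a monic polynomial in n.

Euclidean algorithm in ℚ[n]:
  −3n^4+3n^3+93n^2−75n−450 = (−(3/5)n)(5n^3−5n^2+85n+1175) + (144n^2+630n−450)
  5n^3−5n^2+85n+1175 = ((5/144)n−215/1152)(144n^2+630n−450) + ((13965/64)n+69825/64)
  144n^2+630n−450 = ((3072/4655)n−384/931)((13965/64)n+69825/64) + (0)
Last nonzero remainder: (13965/64)n+69825/64. Dividing through by 13965/64 gives the monic gcd n+5.

n+5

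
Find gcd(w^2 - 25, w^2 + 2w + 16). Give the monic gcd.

1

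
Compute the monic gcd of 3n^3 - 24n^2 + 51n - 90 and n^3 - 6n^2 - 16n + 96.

n - 6

Euclidean algorithm in ℚ[n]:
  3n^3 - 24n^2 + 51n - 90 = (3)(n^3 - 6n^2 - 16n + 96) + (-6n^2 + 99n - 378)
  n^3 - 6n^2 - 16n + 96 = (-(1/6)n - 7/4)(-6n^2 + 99n - 378) + ((377/4)n - 1131/2)
  -6n^2 + 99n - 378 = (-(24/377)n + 252/377)((377/4)n - 1131/2) + (0)
Last nonzero remainder: (377/4)n - 1131/2. Dividing through by 377/4 gives the monic gcd n - 6.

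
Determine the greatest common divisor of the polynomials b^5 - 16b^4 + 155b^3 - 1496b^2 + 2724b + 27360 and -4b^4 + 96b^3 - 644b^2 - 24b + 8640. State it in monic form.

b^3 - 15b^2 + 26b + 240

By polynomial division,
  b^5 - 16b^4 + 155b^3 - 1496b^2 + 2724b + 27360 = (-(1/4)b - 2)(-4b^4 + 96b^3 - 644b^2 - 24b + 8640) + (186b^3 - 2790b^2 + 4836b + 44640)
  -4b^4 + 96b^3 - 644b^2 - 24b + 8640 = (-(2/93)b + 6/31)(186b^3 - 2790b^2 + 4836b + 44640) + (0)
Last nonzero remainder: 186b^3 - 2790b^2 + 4836b + 44640. Dividing through by 186 gives the monic gcd b^3 - 15b^2 + 26b + 240.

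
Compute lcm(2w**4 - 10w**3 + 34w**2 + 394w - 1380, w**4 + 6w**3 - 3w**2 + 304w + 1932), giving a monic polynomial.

w**6 + 8w**5 - 6w**4 + 208w**3 + 2585w**2 - 696w - 28980

Apply the Euclidean algorithm:
  2w**4 - 10w**3 + 34w**2 + 394w - 1380 = (2)(w**4 + 6w**3 - 3w**2 + 304w + 1932) + (-22w**3 + 40w**2 - 214w - 5244)
  w**4 + 6w**3 - 3w**2 + 304w + 1932 = (-(1/22)w - 43/121)(-22w**3 + 40w**2 - 214w - 5244) + ((180/121)w**2 - (1260/121)w + 8280/121)
  -22w**3 + 40w**2 - 214w - 5244 = (-(1331/90)w - 2299/30)((180/121)w**2 - (1260/121)w + 8280/121) + (0)
Last nonzero remainder: (180/121)w**2 - (1260/121)w + 8280/121. Dividing through by 180/121 gives the monic gcd w**2 - 7w + 46.
Then lcm(f, g) = f·g / gcd(f, g); expanding and making the result monic gives the answer.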